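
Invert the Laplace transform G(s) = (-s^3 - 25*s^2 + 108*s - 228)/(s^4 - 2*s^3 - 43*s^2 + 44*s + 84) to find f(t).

f(t) = -2*exp(7*t) + exp(2*t) - 3*exp(-t) + 3*exp(-6*t)

Factor the denominator: s^4 - 2*s^3 - 43*s^2 + 44*s + 84 = (s - 7)*(s - 2)*(s + 1)*(s + 6).
Partial fraction decomposition gives [3/(s + 6)] + [1/(s - 2)] + [-2/(s - 7)] + [-3/(s + 1)].
Invert each term: 3/(s + 6) ↔ 3e^(-6t); 1/(s - 2) ↔ e^(2t); -2/(s - 7) ↔ -2e^(7t); -3/(s + 1) ↔ -3e^(-t).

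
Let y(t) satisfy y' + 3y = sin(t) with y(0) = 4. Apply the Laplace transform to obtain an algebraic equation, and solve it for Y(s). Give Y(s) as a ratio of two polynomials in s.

Laplace-transform each side.
Using L{y'} = sY - y(0) = sY - 4, the left side becomes (s + 3)Y - (4).
The right side is L{sin(t)} = 1/(s^2 + 1).
So (s + 3)Y = 1/(s^2 + 1) + (4).
Divide through and combine into a single rational function.

Y(s) = (4*s^2 + 5)/(s^3 + 3*s^2 + s + 3)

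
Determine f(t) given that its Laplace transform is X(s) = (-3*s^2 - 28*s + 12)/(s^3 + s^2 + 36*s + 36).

Factor the denominator: s^3 + s^2 + 36*s + 36 = (s + 1)*(s^2 + 36).
Partial fraction decomposition gives [1/(s + 1)] + [-4*s/(s^2 + 36)] + [-24/(s^2 + 36)].
Invert each term: 1/(s + 1) ↔ e^(-t); -4·s/(s^2 + 36) ↔ -4cos(6t); -4·6/(s^2 + 36) ↔ -4sin(6t).

f(t) = -4*sin(6*t) - 4*cos(6*t) + exp(-t)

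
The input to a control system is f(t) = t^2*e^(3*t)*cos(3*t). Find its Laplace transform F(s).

L{cos(3t)} = s/(s^2 + 9).
Multiplying by e^(3t) shifts s → s - 3, so L{e^(3*t)*cos(3*t)} = (s - 3)/((s - 3)^2 + 9).
Then apply L{t^2·g(t)} = (-1)^2 d^2/ds^2[G(s)] with G(s) = (s - 3)/((s - 3)^2 + 9):
differentiating 2 times and applying the sign gives 2*(s - 3)*(s^2 - 6*s - 18)/(s^2 - 6*s + 18)^3.

F(s) = 2*(s - 3)*(s^2 - 6*s - 18)/(s^2 - 6*s + 18)^3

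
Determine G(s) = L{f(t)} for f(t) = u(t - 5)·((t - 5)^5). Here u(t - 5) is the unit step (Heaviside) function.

G(s) = 120*exp(-5*s)/s^6

By the second shifting theorem, L{u(t - c)·g(t - c)} = e^(-cs)·H(s) with c = 5 and H(s) = L{g(t)}.
L{t^5} = 5!/s^6 = 120/s^6.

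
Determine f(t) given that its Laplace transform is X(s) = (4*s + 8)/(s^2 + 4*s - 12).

f(t) = 4*exp(-2*t)*cosh(4*t)

Rewrite the denominator: s^2 + 4*s - 12 = (s + 2)^2 - 16.
The form in (s + 2) signals a first-shifting-theorem factor e^(-2t).
Since L{cosh(4t)} = s/(s^2 - 16), the inverse is e^(-2*t)*cosh(4*t), scaled by 4.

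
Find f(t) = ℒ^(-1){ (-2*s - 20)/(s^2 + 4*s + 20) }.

f(t) = -4*exp(-2*t)*sin(4*t) - 2*exp(-2*t)*cos(4*t)

Complete the square in the denominator: s^2 + 4*s + 20 = (s + 2)^2 + 4^2.
Split the numerator to match: -2*s - 20 = -2·(s + 2) - 4·4.
Invert each term: -2·(s + 2)/((s + 2)^2 + 16) ↔ -2e^(-2t)cos(4t); -4·4/((s + 2)^2 + 16) ↔ -4e^(-2t)sin(4t).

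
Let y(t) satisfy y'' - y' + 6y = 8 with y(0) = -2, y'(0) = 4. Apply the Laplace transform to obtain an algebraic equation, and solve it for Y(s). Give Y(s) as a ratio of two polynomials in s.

Laplace-transform each side.
Using L{y''} = s^2 Y - s·y(0) - y'(0) and L{y'} = sY - y(0), with y(0) = -2, y'(0) = 4, the left side becomes (s^2 - s + 6)Y - (-2*s + 6).
The right side is L{8} = 8/s.
So (s^2 - s + 6)Y = 8/s + (-2*s + 6).
Solve for Y(s) and write it as one ratio of polynomials.

Y(s) = (-2*s^2 + 6*s + 8)/(s^3 - s^2 + 6*s)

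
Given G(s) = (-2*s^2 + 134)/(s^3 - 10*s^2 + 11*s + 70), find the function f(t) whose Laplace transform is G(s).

f(t) = 2*exp(7*t) - 6*exp(5*t) + 2*exp(-2*t)

Factor the denominator: s^3 - 10*s^2 + 11*s + 70 = (s - 7)*(s - 5)*(s + 2).
Partial fraction decomposition gives [-6/(s - 5)] + [2/(s - 7)] + [2/(s + 2)].
Invert each term: -6/(s - 5) ↔ -6e^(5t); 2/(s - 7) ↔ 2e^(7t); 2/(s + 2) ↔ 2e^(-2t).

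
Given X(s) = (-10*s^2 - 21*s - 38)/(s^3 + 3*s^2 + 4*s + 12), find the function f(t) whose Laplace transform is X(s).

Factor the denominator: s^3 + 3*s^2 + 4*s + 12 = (s + 3)*(s^2 + 4).
Partial fraction decomposition gives [-5/(s + 3)] + [-5*s/(s^2 + 4)] + [-6/(s^2 + 4)].
Invert each term: -5/(s + 3) ↔ -5e^(-3t); -5·s/(s^2 + 4) ↔ -5cos(2t); -3·2/(s^2 + 4) ↔ -3sin(2t).

f(t) = -3*sin(2*t) - 5*cos(2*t) - 5*exp(-3*t)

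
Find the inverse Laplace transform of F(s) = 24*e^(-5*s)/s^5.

Heaviside(t - 5)*((t - 5)^4)

The factor e^(-5s) signals a time shift by c = 5 (second shifting theorem).
L{t^4} = 4!/s^5 = 24/s^5, so L^-1{24/s^5} = t^4.
Hence the inverse is u(t - 5) times that function evaluated at t - 5.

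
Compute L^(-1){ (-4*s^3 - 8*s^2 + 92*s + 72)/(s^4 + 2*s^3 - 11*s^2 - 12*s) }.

2*exp(3*t) - 6 - 2*exp(-t) + 2*exp(-4*t)

Factor the denominator: s^4 + 2*s^3 - 11*s^2 - 12*s = s*(s - 3)*(s + 1)*(s + 4).
Partial fraction decomposition gives [2/(s - 3)] + [-6/s] + [-2/(s + 1)] + [2/(s + 4)].
Invert each term: 2/(s - 3) ↔ 2e^(3t); -6/(s - 0) ↔ -6e^(0t); -2/(s + 1) ↔ -2e^(-t); 2/(s + 4) ↔ 2e^(-4t).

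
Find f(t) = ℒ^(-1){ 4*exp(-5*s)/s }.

The factor e^(-5s) signals a time shift by c = 5 (second shifting theorem).
L{4} = 4/s, so L^-1{4/s} = 4.
Hence the inverse is u(t - 5) times that function evaluated at t - 5.

f(t) = Heaviside(t - 5)*(4)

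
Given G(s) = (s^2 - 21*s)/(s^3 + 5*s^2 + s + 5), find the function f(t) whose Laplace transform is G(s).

f(t) = -sin(t) - 4*cos(t) + 5*exp(-5*t)

Factor the denominator: s^3 + 5*s^2 + s + 5 = (s + 5)*(s^2 + 1).
Partial fraction decomposition gives [5/(s + 5)] + [-4*s/(s^2 + 1)] + [-1/(s^2 + 1)].
Invert each term: 5/(s + 5) ↔ 5e^(-5t); -4·s/(s^2 + 1) ↔ -4cos(t); -1·1/(s^2 + 1) ↔ -sin(t).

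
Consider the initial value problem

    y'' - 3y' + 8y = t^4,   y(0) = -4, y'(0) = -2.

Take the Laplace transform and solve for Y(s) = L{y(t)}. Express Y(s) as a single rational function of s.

Take the Laplace transform of both sides.
The derivative rules (L{y''} = s^2 Y - s·y(0) - y'(0) and L{y'} = sY - y(0), with y(0) = -4, y'(0) = -2) turn the left side into (s^2 - 3*s + 8)Y - (-4*s + 10).
The right side is L{t^4} = 24/s^5.
So (s^2 - 3*s + 8)Y = 24/s^5 + (-4*s + 10).
Divide through and combine into a single rational function.

Y(s) = (-4*s^6 + 10*s^5 + 24)/(s^7 - 3*s^6 + 8*s^5)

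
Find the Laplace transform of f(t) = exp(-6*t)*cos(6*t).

L{cos(6t)} = s/(s^2 + 36).
By the first shifting theorem, multiplying by e^(-6t) replaces s with s + 6.

(s + 6)/((s + 6)^2 + 36)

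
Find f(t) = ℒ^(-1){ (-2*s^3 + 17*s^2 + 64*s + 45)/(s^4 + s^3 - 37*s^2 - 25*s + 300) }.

f(t) = 3*exp(5*t) - 3*exp(3*t) + 3*exp(-4*t) - 5*exp(-5*t)

Factor the denominator: s^4 + s^3 - 37*s^2 - 25*s + 300 = (s - 5)*(s - 3)*(s + 4)*(s + 5).
Partial fraction decomposition gives [-5/(s + 5)] + [-3/(s - 3)] + [3/(s + 4)] + [3/(s - 5)].
Invert each term: -5/(s + 5) ↔ -5e^(-5t); -3/(s - 3) ↔ -3e^(3t); 3/(s + 4) ↔ 3e^(-4t); 3/(s - 5) ↔ 3e^(5t).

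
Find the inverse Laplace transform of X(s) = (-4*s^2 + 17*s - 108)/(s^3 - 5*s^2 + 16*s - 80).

Factor the denominator: s^3 - 5*s^2 + 16*s - 80 = (s - 5)*(s^2 + 16).
Partial fraction decomposition gives [-3/(s - 5)] + [-s/(s^2 + 16)] + [12/(s^2 + 16)].
Invert each term: -3/(s - 5) ↔ -3e^(5t); -1·s/(s^2 + 16) ↔ -cos(4t); 3·4/(s^2 + 16) ↔ 3sin(4t).

-3*exp(5*t) + 3*sin(4*t) - cos(4*t)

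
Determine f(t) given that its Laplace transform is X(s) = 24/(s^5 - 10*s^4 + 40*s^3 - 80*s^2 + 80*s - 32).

Rewrite the denominator: s^5 - 10*s^4 + 40*s^3 - 80*s^2 + 80*s - 32 = (s - 2)^5.
The form in (s - 2) signals a first-shifting-theorem factor e^(2t).
Since L{t^4} = 4!/s^5 = 24/s^5, the inverse is t^4*e^(2*t).

f(t) = t^4*exp(2*t)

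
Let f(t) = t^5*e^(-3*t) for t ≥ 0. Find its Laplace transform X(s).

X(s) = 120/(s + 3)^6

L{t^5} = 5!/s^6 = 120/s^6.
By the first shifting theorem, multiplying by e^(-3t) replaces s with s + 3.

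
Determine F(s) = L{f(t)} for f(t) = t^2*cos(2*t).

L{cos(2t)} = s/(s^2 + 4).
Then apply L{t^2·g(t)} = (-1)^2 d^2/ds^2[G(s)] with G(s) = s/(s^2 + 4):
differentiating 2 times and applying the sign gives 2*s*(s^2 - 12)/(s^2 + 4)^3.

F(s) = 2*s*(s^2 - 12)/(s^2 + 4)^3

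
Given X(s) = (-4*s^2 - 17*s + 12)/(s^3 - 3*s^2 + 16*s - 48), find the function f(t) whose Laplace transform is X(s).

Factor the denominator: s^3 - 3*s^2 + 16*s - 48 = (s - 3)*(s^2 + 16).
Partial fraction decomposition gives [-3/(s - 3)] + [-s/(s^2 + 16)] + [-20/(s^2 + 16)].
Invert each term: -3/(s - 3) ↔ -3e^(3t); -1·s/(s^2 + 16) ↔ -cos(4t); -5·4/(s^2 + 16) ↔ -5sin(4t).

f(t) = -3*exp(3*t) - 5*sin(4*t) - cos(4*t)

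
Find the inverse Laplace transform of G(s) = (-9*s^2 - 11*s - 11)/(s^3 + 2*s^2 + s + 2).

-3*sin(t) - 4*cos(t) - 5*exp(-2*t)

Factor the denominator: s^3 + 2*s^2 + s + 2 = (s + 2)*(s^2 + 1).
Partial fraction decomposition gives [-5/(s + 2)] + [-4*s/(s^2 + 1)] + [-3/(s^2 + 1)].
Invert each term: -5/(s + 2) ↔ -5e^(-2t); -4·s/(s^2 + 1) ↔ -4cos(t); -3·1/(s^2 + 1) ↔ -3sin(t).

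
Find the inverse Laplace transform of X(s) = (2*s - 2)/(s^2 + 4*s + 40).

Complete the square in the denominator: s^2 + 4*s + 40 = (s + 2)^2 + 6^2.
Split the numerator to match: 2*s - 2 = 2·(s + 2) - 1·6.
Invert each term: 2·(s + 2)/((s + 2)^2 + 36) ↔ 2e^(-2t)cos(6t); -1·6/((s + 2)^2 + 36) ↔ -e^(-2t)sin(6t).

-exp(-2*t)*sin(6*t) + 2*exp(-2*t)*cos(6*t)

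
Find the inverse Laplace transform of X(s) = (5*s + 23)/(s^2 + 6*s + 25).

2*exp(-3*t)*sin(4*t) + 5*exp(-3*t)*cos(4*t)

Complete the square in the denominator: s^2 + 6*s + 25 = (s + 3)^2 + 4^2.
Split the numerator to match: 5*s + 23 = 5·(s + 3) + 2·4.
Invert each term: 5·(s + 3)/((s + 3)^2 + 16) ↔ 5e^(-3t)cos(4t); 2·4/((s + 3)^2 + 16) ↔ 2e^(-3t)sin(4t).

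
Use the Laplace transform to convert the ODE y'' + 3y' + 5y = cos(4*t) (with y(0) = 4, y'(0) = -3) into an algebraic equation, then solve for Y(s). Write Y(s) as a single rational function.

Y(s) = (4*s^3 + 9*s^2 + 65*s + 144)/(s^4 + 3*s^3 + 21*s^2 + 48*s + 80)

Apply the Laplace transform to the equation.
The derivative rules (L{y''} = s^2 Y - s·y(0) - y'(0) and L{y'} = sY - y(0), with y(0) = 4, y'(0) = -3) turn the left side into (s^2 + 3*s + 5)Y - (4*s + 9).
The right side is L{cos(4*t)} = s/(s^2 + 16).
So (s^2 + 3*s + 5)Y = s/(s^2 + 16) + (4*s + 9).
Divide through and combine into a single rational function.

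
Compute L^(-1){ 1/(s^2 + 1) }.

Since L{sin(t)} = 1/(s^2 + 1), the inverse is sin(t).

sin(t)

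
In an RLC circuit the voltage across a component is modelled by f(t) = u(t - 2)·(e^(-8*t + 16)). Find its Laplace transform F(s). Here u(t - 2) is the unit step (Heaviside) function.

F(s) = exp(-2*s)/(s + 8)

By the second shifting theorem, L{u(t - c)·g(t - c)} = e^(-cs)·G(s) with c = 2 and G(s) = L{g(t)}.
L{e^(-8t)} = 1/(s + 8).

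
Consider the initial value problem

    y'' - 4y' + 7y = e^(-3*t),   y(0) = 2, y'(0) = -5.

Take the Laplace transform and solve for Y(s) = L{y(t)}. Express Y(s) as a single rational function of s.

Y(s) = (2*s^2 - 7*s - 38)/(s^3 - s^2 - 5*s + 21)

Laplace-transform each side.
The derivative rules (L{y''} = s^2 Y - s·y(0) - y'(0) and L{y'} = sY - y(0), with y(0) = 2, y'(0) = -5) turn the left side into (s^2 - 4*s + 7)Y - (2*s - 13).
The right side is L{e^(-3*t)} = 1/(s + 3).
So (s^2 - 4*s + 7)Y = 1/(s + 3) + (2*s - 13).
Solve for Y(s) and write it as one ratio of polynomials.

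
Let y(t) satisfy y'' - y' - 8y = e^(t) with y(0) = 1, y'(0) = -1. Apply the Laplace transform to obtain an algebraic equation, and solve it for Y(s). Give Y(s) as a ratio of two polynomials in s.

Take the Laplace transform of both sides.
The derivative rules (L{y''} = s^2 Y - s·y(0) - y'(0) and L{y'} = sY - y(0), with y(0) = 1, y'(0) = -1) turn the left side into (s^2 - s - 8)Y - (s - 2).
The right side is L{e^(t)} = 1/(s - 1).
So (s^2 - s - 8)Y = 1/(s - 1) + (s - 2).
Divide through and combine into a single rational function.

Y(s) = (s^2 - 3*s + 3)/(s^3 - 2*s^2 - 7*s + 8)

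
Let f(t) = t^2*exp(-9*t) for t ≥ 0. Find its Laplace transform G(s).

G(s) = 2/(s + 9)^3

L{e^(-9t)} = 1/(s + 9).
Then apply L{t^2·g(t)} = (-1)^2 d^2/ds^2[H(s)] with H(s) = 1/(s + 9):
differentiating 2 times and applying the sign gives 2/(s + 9)^3.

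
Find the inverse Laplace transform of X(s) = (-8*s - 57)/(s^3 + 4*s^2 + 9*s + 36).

-4*sin(3*t) + cos(3*t) - exp(-4*t)

Factor the denominator: s^3 + 4*s^2 + 9*s + 36 = (s + 4)*(s^2 + 9).
Partial fraction decomposition gives [-1/(s + 4)] + [s/(s^2 + 9)] + [-12/(s^2 + 9)].
Invert each term: -1/(s + 4) ↔ -e^(-4t); 1·s/(s^2 + 9) ↔ cos(3t); -4·3/(s^2 + 9) ↔ -4sin(3t).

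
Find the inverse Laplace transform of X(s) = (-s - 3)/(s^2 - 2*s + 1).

Factor the denominator: s^2 - 2*s + 1 = (s - 1)^2.
Partial fraction decomposition gives [-1/(s - 1)] + [-4/(s - 1)^2].
Invert each term: -1/(s - 1) ↔ -e^(t); -4/(s - 1)^2 ↔ -4t·e^(t).

-4*t*exp(t) - exp(t)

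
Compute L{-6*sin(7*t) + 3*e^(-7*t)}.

-42/(s^2 + 49) + 3/(s + 7)

By linearity of the Laplace transform, transform each term separately.
(-6)·[L{sin(7t)} = 7/(s^2 + 49)]; (3)·[L{e^(-7t)} = 1/(s + 7)].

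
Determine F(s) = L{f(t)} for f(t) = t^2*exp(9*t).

F(s) = 2/(s - 9)^3

L{e^(9t)} = 1/(s - 9).
Then apply L{t^2·g(t)} = (-1)^2 d^2/ds^2[G(s)] with G(s) = 1/(s - 9):
differentiating 2 times and applying the sign gives 2/(s - 9)^3.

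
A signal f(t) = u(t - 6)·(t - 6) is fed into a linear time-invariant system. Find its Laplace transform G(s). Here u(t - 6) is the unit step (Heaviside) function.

G(s) = exp(-6*s)/s^2

By the second shifting theorem, L{u(t - c)·g(t - c)} = e^(-cs)·H(s) with c = 6 and H(s) = L{g(t)}.
L{t} = 1!/s^2 = 1/s^2.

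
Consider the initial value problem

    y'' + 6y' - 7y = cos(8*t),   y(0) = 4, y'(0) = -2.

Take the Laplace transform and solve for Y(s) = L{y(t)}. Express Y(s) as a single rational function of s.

Take the Laplace transform of both sides.
The derivative rules (L{y''} = s^2 Y - s·y(0) - y'(0) and L{y'} = sY - y(0), with y(0) = 4, y'(0) = -2) turn the left side into (s^2 + 6*s - 7)Y - (4*s + 22).
The right side is L{cos(8*t)} = s/(s^2 + 64).
So (s^2 + 6*s - 7)Y = s/(s^2 + 64) + (4*s + 22).
Divide through and combine into a single rational function.

Y(s) = (4*s^3 + 22*s^2 + 257*s + 1408)/(s^4 + 6*s^3 + 57*s^2 + 384*s - 448)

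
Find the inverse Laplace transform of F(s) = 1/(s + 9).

Since L{e^(-9t)} = 1/(s + 9), the inverse is e^(-9*t).

exp(-9*t)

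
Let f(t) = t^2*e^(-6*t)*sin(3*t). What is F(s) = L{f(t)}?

L{sin(3t)} = 3/(s^2 + 9).
Multiplying by e^(-6t) shifts s → s + 6, so L{e^(-6*t)*sin(3*t)} = 3/((s + 6)^2 + 9).
Then apply L{t^2·g(t)} = (-1)^2 d^2/ds^2[G(s)] with G(s) = 3/((s + 6)^2 + 9):
differentiating 2 times and applying the sign gives 18*(s^2 + 12*s + 33)/(s^2 + 12*s + 45)^3.

F(s) = 18*(s^2 + 12*s + 33)/(s^2 + 12*s + 45)^3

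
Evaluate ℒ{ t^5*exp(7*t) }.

L{t^5} = 5!/s^6 = 120/s^6.
By the first shifting theorem, multiplying by e^(7t) replaces s with s - 7.

120/(s - 7)^6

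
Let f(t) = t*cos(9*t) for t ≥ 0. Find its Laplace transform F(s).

F(s) = (s - 9)*(s + 9)/(s^2 + 81)^2

L{cos(9t)} = s/(s^2 + 81).
Then apply L{t·g(t)} = -d/ds[G(s)] with G(s) = s/(s^2 + 81):
differentiating 1 time and applying the sign gives (s - 9)*(s + 9)/(s^2 + 81)^2.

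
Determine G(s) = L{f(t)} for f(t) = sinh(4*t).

L{sinh(4t)} = 4/(s^2 - 16).

G(s) = 4/(s^2 - 16)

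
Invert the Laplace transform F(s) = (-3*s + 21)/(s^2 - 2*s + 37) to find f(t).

f(t) = 3*exp(t)*sin(6*t) - 3*exp(t)*cos(6*t)

Complete the square in the denominator: s^2 - 2*s + 37 = (s - 1)^2 + 6^2.
Split the numerator to match: -3*s + 21 = -3·(s - 1) + 3·6.
Invert each term: -3·(s - 1)/((s - 1)^2 + 36) ↔ -3e^(t)cos(6t); 3·6/((s - 1)^2 + 36) ↔ 3e^(t)sin(6t).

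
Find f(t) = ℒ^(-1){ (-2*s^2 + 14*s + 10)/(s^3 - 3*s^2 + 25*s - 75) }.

Factor the denominator: s^3 - 3*s^2 + 25*s - 75 = (s - 3)*(s^2 + 25).
Partial fraction decomposition gives [1/(s - 3)] + [-3*s/(s^2 + 25)] + [5/(s^2 + 25)].
Invert each term: 1/(s - 3) ↔ e^(3t); -3·s/(s^2 + 25) ↔ -3cos(5t); 1·5/(s^2 + 25) ↔ sin(5t).

f(t) = exp(3*t) + sin(5*t) - 3*cos(5*t)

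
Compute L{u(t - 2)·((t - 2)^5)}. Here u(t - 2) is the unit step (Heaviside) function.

120*exp(-2*s)/s^6

By the second shifting theorem, L{u(t - c)·g(t - c)} = e^(-cs)·G(s) with c = 2 and G(s) = L{g(t)}.
L{t^5} = 5!/s^6 = 120/s^6.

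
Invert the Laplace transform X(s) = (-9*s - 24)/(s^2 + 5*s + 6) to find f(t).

f(t) = -6*exp(-2*t) - 3*exp(-3*t)

Factor the denominator: s^2 + 5*s + 6 = (s + 2)*(s + 3).
Partial fraction decomposition gives [-6/(s + 2)] + [-3/(s + 3)].
Invert each term: -6/(s + 2) ↔ -6e^(-2t); -3/(s + 3) ↔ -3e^(-3t).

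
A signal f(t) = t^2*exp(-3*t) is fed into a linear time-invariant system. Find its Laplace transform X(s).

X(s) = 2/(s + 3)^3

L{e^(-3t)} = 1/(s + 3).
Then apply L{t^2·g(t)} = (-1)^2 d^2/ds^2[G(s)] with G(s) = 1/(s + 3):
differentiating 2 times and applying the sign gives 2/(s + 3)^3.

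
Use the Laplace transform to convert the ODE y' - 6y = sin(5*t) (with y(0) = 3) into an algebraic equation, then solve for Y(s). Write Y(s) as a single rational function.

Y(s) = (3*s^2 + 80)/(s^3 - 6*s^2 + 25*s - 150)

Laplace-transform each side.
Using L{y'} = sY - y(0) = sY - 3, the left side becomes (s - 6)Y - (3).
The right side is L{sin(5*t)} = 5/(s^2 + 25).
So (s - 6)Y = 5/(s^2 + 25) + (3).
Isolate Y and clear denominators.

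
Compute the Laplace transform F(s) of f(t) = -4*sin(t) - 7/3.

F(s) = -4/(s^2 + 1) - 7/(3*s)

By linearity of the Laplace transform, transform each term separately.
L{-7/3} = (-7/3)/s; (-4)·[L{sin(t)} = 1/(s^2 + 1)].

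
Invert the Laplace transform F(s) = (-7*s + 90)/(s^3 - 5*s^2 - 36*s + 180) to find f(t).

Factor the denominator: s^3 - 5*s^2 - 36*s + 180 = (s - 6)*(s - 5)*(s + 6).
Partial fraction decomposition gives [4/(s - 6)] + [-5/(s - 5)] + [1/(s + 6)].
Invert each term: 4/(s - 6) ↔ 4e^(6t); -5/(s - 5) ↔ -5e^(5t); 1/(s + 6) ↔ e^(-6t).

f(t) = 4*exp(6*t) - 5*exp(5*t) + exp(-6*t)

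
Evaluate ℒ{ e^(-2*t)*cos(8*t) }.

L{cos(8t)} = s/(s^2 + 64).
By the first shifting theorem, multiplying by e^(-2t) replaces s with s + 2.

(s + 2)/((s + 2)^2 + 64)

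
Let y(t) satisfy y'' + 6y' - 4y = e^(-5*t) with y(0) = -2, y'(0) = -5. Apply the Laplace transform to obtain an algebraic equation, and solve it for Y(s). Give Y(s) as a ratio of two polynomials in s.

Y(s) = (-2*s^2 - 27*s - 84)/(s^3 + 11*s^2 + 26*s - 20)

Laplace-transform each side.
With L{y''} = s^2 Y - s·y(0) - y'(0) and L{y'} = sY - y(0), with y(0) = -2, y'(0) = -5: the LHS transforms to (s^2 + 6*s - 4)Y - (-2*s - 17).
The right side is L{e^(-5*t)} = 1/(s + 5).
So (s^2 + 6*s - 4)Y = 1/(s + 5) + (-2*s - 17).
Solve for Y(s) and write it as one ratio of polynomials.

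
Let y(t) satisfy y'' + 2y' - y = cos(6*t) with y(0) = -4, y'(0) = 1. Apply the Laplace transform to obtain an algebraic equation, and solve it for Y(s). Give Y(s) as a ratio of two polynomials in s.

Transform both sides with L{·}.
The derivative rules (L{y''} = s^2 Y - s·y(0) - y'(0) and L{y'} = sY - y(0), with y(0) = -4, y'(0) = 1) turn the left side into (s^2 + 2*s - 1)Y - (-4*s - 7).
The right side is L{cos(6*t)} = s/(s^2 + 36).
So (s^2 + 2*s - 1)Y = s/(s^2 + 36) + (-4*s - 7).
Solve for Y(s) and write it as one ratio of polynomials.

Y(s) = (-4*s^3 - 7*s^2 - 143*s - 252)/(s^4 + 2*s^3 + 35*s^2 + 72*s - 36)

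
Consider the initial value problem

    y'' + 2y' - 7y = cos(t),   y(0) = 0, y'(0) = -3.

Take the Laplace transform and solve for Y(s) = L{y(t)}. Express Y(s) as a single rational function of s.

Take the Laplace transform of both sides.
Using L{y''} = s^2 Y - s·y(0) - y'(0) and L{y'} = sY - y(0), with y(0) = 0, y'(0) = -3, the left side becomes (s^2 + 2*s - 7)Y - (-3).
The right side is L{cos(t)} = s/(s^2 + 1).
So (s^2 + 2*s - 7)Y = s/(s^2 + 1) + (-3).
Isolate Y and clear denominators.

Y(s) = (-3*s^2 + s - 3)/(s^4 + 2*s^3 - 6*s^2 + 2*s - 7)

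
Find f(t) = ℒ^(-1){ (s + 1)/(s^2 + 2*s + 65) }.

Rewrite the denominator: s^2 + 2*s + 65 = (s + 1)^2 + 64.
The form in (s + 1) signals a first-shifting-theorem factor e^(-t).
Since L{cos(8t)} = s/(s^2 + 64), the inverse is e^(-t)*cos(8*t).

f(t) = exp(-t)*cos(8*t)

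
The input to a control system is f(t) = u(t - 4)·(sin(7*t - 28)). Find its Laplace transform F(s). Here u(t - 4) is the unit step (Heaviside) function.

F(s) = 7*exp(-4*s)/(s^2 + 49)

By the second shifting theorem, L{u(t - c)·g(t - c)} = e^(-cs)·G(s) with c = 4 and G(s) = L{g(t)}.
L{sin(7t)} = 7/(s^2 + 49).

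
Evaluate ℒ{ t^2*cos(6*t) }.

L{cos(6t)} = s/(s^2 + 36).
Then apply L{t^2·g(t)} = (-1)^2 d^2/ds^2[G(s)] with G(s) = s/(s^2 + 36):
differentiating 2 times and applying the sign gives 2*s*(s^2 - 108)/(s^2 + 36)^3.

2*s*(s^2 - 108)/(s^2 + 36)^3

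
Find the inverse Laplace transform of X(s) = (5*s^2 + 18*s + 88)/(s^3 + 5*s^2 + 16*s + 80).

Factor the denominator: s^3 + 5*s^2 + 16*s + 80 = (s + 5)*(s^2 + 16).
Partial fraction decomposition gives [3/(s + 5)] + [2*s/(s^2 + 16)] + [8/(s^2 + 16)].
Invert each term: 3/(s + 5) ↔ 3e^(-5t); 2·s/(s^2 + 16) ↔ 2cos(4t); 2·4/(s^2 + 16) ↔ 2sin(4t).

2*sin(4*t) + 2*cos(4*t) + 3*exp(-5*t)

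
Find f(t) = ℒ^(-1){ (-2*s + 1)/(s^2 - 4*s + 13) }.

f(t) = -exp(2*t)*sin(3*t) - 2*exp(2*t)*cos(3*t)

Complete the square in the denominator: s^2 - 4*s + 13 = (s - 2)^2 + 3^2.
Split the numerator to match: -2*s + 1 = -2·(s - 2) - 1·3.
Invert each term: -2·(s - 2)/((s - 2)^2 + 9) ↔ -2e^(2t)cos(3t); -1·3/((s - 2)^2 + 9) ↔ -e^(2t)sin(3t).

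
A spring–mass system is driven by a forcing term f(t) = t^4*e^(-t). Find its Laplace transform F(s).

L{t^4} = 4!/s^5 = 24/s^5.
By the first shifting theorem, multiplying by e^(-t) replaces s with s + 1.

F(s) = 24/(s + 1)^5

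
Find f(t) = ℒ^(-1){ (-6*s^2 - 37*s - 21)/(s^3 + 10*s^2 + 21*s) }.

Factor the denominator: s^3 + 10*s^2 + 21*s = s*(s + 3)*(s + 7).
Partial fraction decomposition gives [-1/s] + [-3/(s + 3)] + [-2/(s + 7)].
Invert each term: -1/(s - 0) ↔ -e^(0t); -3/(s + 3) ↔ -3e^(-3t); -2/(s + 7) ↔ -2e^(-7t).

f(t) = -1 - 3*exp(-3*t) - 2*exp(-7*t)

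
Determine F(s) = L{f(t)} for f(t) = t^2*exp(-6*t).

F(s) = 2/(s + 6)^3

L{e^(-6t)} = 1/(s + 6).
Then apply L{t^2·g(t)} = (-1)^2 d^2/ds^2[G(s)] with G(s) = 1/(s + 6):
differentiating 2 times and applying the sign gives 2/(s + 6)^3.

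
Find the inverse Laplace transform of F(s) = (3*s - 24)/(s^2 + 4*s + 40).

-5*exp(-2*t)*sin(6*t) + 3*exp(-2*t)*cos(6*t)

Complete the square in the denominator: s^2 + 4*s + 40 = (s + 2)^2 + 6^2.
Split the numerator to match: 3*s - 24 = 3·(s + 2) - 5·6.
Invert each term: 3·(s + 2)/((s + 2)^2 + 36) ↔ 3e^(-2t)cos(6t); -5·6/((s + 2)^2 + 36) ↔ -5e^(-2t)sin(6t).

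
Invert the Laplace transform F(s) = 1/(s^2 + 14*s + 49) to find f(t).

f(t) = t*exp(-7*t)

Rewrite the denominator: s^2 + 14*s + 49 = (s + 7)^2.
The form in (s + 7) signals a first-shifting-theorem factor e^(-7t).
Since L{t} = 1!/s^2 = 1/s^2, the inverse is t*exp(-7*t).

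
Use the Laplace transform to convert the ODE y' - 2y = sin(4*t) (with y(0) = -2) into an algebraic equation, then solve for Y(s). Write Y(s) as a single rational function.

Y(s) = (-2*s^2 - 28)/(s^3 - 2*s^2 + 16*s - 32)

Transform both sides with L{·}.
The derivative rules (L{y'} = sY - y(0) = sY - (-2)) turn the left side into (s - 2)Y - (-2).
The right side is L{sin(4*t)} = 4/(s^2 + 16).
So (s - 2)Y = 4/(s^2 + 16) + (-2).
Isolate Y and clear denominators.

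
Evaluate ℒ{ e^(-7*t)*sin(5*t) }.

5/((s + 7)^2 + 25)

L{sin(5t)} = 5/(s^2 + 25).
By the first shifting theorem, multiplying by e^(-7t) replaces s with s + 7.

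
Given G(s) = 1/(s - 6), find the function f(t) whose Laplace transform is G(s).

f(t) = exp(6*t)

Since L{e^(6t)} = 1/(s - 6), the inverse is e^(6*t).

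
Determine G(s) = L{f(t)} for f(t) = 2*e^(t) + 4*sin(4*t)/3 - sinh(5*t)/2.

G(s) = 16/(3*(s^2 + 16)) - 5/(2*(s^2 - 25)) + 2/(s - 1)

The transform is linear, so treat each term independently.
(-1/2)·[L{sinh(5t)} = 5/(s^2 - 25)]; (4/3)·[L{sin(4t)} = 4/(s^2 + 16)]; (2)·[L{e^(t)} = 1/(s - 1)].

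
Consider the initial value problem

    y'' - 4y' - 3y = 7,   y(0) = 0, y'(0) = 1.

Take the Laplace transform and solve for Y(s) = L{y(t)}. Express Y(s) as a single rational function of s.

Y(s) = (s + 7)/(s^3 - 4*s^2 - 3*s)

Take the Laplace transform of both sides.
With L{y''} = s^2 Y - s·y(0) - y'(0) and L{y'} = sY - y(0), with y(0) = 0, y'(0) = 1: the LHS transforms to (s^2 - 4*s - 3)Y - (1).
The right side is L{7} = 7/s.
So (s^2 - 4*s - 3)Y = 7/s + (1).
Solve for Y(s) and write it as one ratio of polynomials.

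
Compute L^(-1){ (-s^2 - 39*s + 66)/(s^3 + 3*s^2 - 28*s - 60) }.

-2*exp(5*t) - 5*exp(-2*t) + 6*exp(-6*t)

Factor the denominator: s^3 + 3*s^2 - 28*s - 60 = (s - 5)*(s + 2)*(s + 6).
Partial fraction decomposition gives [-2/(s - 5)] + [-5/(s + 2)] + [6/(s + 6)].
Invert each term: -2/(s - 5) ↔ -2e^(5t); -5/(s + 2) ↔ -5e^(-2t); 6/(s + 6) ↔ 6e^(-6t).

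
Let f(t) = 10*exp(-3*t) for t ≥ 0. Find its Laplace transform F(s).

L{10} = 10/s.
By the first shifting theorem, multiplying by e^(-3t) replaces s with s + 3.

F(s) = 10/(s + 3)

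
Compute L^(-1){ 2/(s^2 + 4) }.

Since L{sin(2t)} = 2/(s^2 + 4), the inverse is sin(2*t).

sin(2*t)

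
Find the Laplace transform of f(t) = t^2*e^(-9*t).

L{e^(-9t)} = 1/(s + 9).
Then apply L{t^2·g(t)} = (-1)^2 d^2/ds^2[G(s)] with G(s) = 1/(s + 9):
differentiating 2 times and applying the sign gives 2/(s + 9)^3.

2/(s + 9)^3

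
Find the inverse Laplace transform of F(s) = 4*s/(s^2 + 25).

4*cos(5*t)

Since L{cos(5t)} = s/(s^2 + 25), the inverse is cos(5*t), scaled by 4.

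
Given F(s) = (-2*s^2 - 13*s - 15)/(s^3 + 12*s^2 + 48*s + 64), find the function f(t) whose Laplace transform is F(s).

f(t) = 5*t^2*exp(-4*t)/2 + 3*t*exp(-4*t) - 2*exp(-4*t)

Factor the denominator: s^3 + 12*s^2 + 48*s + 64 = (s + 4)^3.
Partial fraction decomposition gives [-2/(s + 4)] + [3/(s + 4)^2] + [5/(s + 4)^3].
Invert each term: -2/(s + 4) ↔ -2e^(-4t); 3/(s + 4)^2 ↔ 3t·e^(-4t); 5/(s + 4)^3 ↔ (5/2)t^2·e^(-4t).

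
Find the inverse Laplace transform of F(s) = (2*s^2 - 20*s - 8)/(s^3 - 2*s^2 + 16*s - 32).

-2*exp(2*t) - 3*sin(4*t) + 4*cos(4*t)

Factor the denominator: s^3 - 2*s^2 + 16*s - 32 = (s - 2)*(s^2 + 16).
Partial fraction decomposition gives [-2/(s - 2)] + [4*s/(s^2 + 16)] + [-12/(s^2 + 16)].
Invert each term: -2/(s - 2) ↔ -2e^(2t); 4·s/(s^2 + 16) ↔ 4cos(4t); -3·4/(s^2 + 16) ↔ -3sin(4t).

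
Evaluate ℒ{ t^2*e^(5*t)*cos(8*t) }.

L{cos(8t)} = s/(s^2 + 64).
Multiplying by e^(5t) shifts s → s - 5, so L{e^(5*t)*cos(8*t)} = (s - 5)/((s - 5)^2 + 64).
Then apply L{t^2·g(t)} = (-1)^2 d^2/ds^2[G(s)] with G(s) = (s - 5)/((s - 5)^2 + 64):
differentiating 2 times and applying the sign gives 2*(s - 5)*(s^2 - 10*s - 167)/(s^2 - 10*s + 89)^3.

2*(s - 5)*(s^2 - 10*s - 167)/(s^2 - 10*s + 89)^3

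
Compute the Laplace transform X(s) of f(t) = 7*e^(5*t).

L{7} = 7/s.
By the first shifting theorem, multiplying by e^(5t) replaces s with s - 5.

X(s) = 7/(s - 5)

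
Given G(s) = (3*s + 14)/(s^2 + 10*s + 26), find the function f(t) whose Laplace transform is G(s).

f(t) = -exp(-5*t)*sin(t) + 3*exp(-5*t)*cos(t)

Complete the square in the denominator: s^2 + 10*s + 26 = (s + 5)^2 + 1^2.
Split the numerator to match: 3*s + 14 = 3·(s + 5) - 1·1.
Invert each term: 3·(s + 5)/((s + 5)^2 + 1) ↔ 3e^(-5t)cos(t); -1·1/((s + 5)^2 + 1) ↔ -e^(-5t)sin(t).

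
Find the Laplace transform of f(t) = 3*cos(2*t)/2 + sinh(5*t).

3*s/(2*(s^2 + 4)) + 5/(s^2 - 25)

By linearity of the Laplace transform, transform each term separately.
L{sinh(5t)} = 5/(s^2 - 25); (3/2)·[L{cos(2t)} = s/(s^2 + 4)].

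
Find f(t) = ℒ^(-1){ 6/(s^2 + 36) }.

f(t) = sin(6*t)

Since L{sin(6t)} = 6/(s^2 + 36), the inverse is sin(6*t).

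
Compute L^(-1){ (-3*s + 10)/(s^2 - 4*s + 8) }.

Complete the square in the denominator: s^2 - 4*s + 8 = (s - 2)^2 + 2^2.
Split the numerator to match: -3*s + 10 = -3·(s - 2) + 2·2.
Invert each term: -3·(s - 2)/((s - 2)^2 + 4) ↔ -3e^(2t)cos(2t); 2·2/((s - 2)^2 + 4) ↔ 2e^(2t)sin(2t).

2*exp(2*t)*sin(2*t) - 3*exp(2*t)*cos(2*t)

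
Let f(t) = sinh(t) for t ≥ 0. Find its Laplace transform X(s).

X(s) = 1/(s^2 - 1)

L{sinh(t)} = 1/(s^2 - 1).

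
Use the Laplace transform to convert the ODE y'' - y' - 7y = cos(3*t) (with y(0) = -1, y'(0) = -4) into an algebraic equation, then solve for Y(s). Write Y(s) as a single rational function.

Laplace-transform each side.
With L{y''} = s^2 Y - s·y(0) - y'(0) and L{y'} = sY - y(0), with y(0) = -1, y'(0) = -4: the LHS transforms to (s^2 - s - 7)Y - (-s - 3).
The right side is L{cos(3*t)} = s/(s^2 + 9).
So (s^2 - s - 7)Y = s/(s^2 + 9) + (-s - 3).
Divide through and combine into a single rational function.

Y(s) = (-s^3 - 3*s^2 - 8*s - 27)/(s^4 - s^3 + 2*s^2 - 9*s - 63)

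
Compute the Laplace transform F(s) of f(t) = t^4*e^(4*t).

L{t^4} = 4!/s^5 = 24/s^5.
By the first shifting theorem, multiplying by e^(4t) replaces s with s - 4.

F(s) = 24/(s - 4)^5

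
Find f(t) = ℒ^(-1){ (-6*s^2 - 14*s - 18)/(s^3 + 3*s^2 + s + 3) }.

Factor the denominator: s^3 + 3*s^2 + s + 3 = (s + 3)*(s^2 + 1).
Partial fraction decomposition gives [-3/(s + 3)] + [-3*s/(s^2 + 1)] + [-5/(s^2 + 1)].
Invert each term: -3/(s + 3) ↔ -3e^(-3t); -3·s/(s^2 + 1) ↔ -3cos(t); -5·1/(s^2 + 1) ↔ -5sin(t).

f(t) = -5*sin(t) - 3*cos(t) - 3*exp(-3*t)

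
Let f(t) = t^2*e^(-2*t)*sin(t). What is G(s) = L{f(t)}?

L{sin(t)} = 1/(s^2 + 1).
Multiplying by e^(-2t) shifts s → s + 2, so L{e^(-2*t)*sin(t)} = 1/((s + 2)^2 + 1).
Then apply L{t^2·g(t)} = (-1)^2 d^2/ds^2[H(s)] with H(s) = 1/((s + 2)^2 + 1):
differentiating 2 times and applying the sign gives 2*(3*s^2 + 12*s + 11)/(s^2 + 4*s + 5)^3.

G(s) = 2*(3*s^2 + 12*s + 11)/(s^2 + 4*s + 5)^3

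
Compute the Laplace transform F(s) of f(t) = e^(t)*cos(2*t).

F(s) = (s - 1)/((s - 1)^2 + 4)

L{cos(2t)} = s/(s^2 + 4).
By the first shifting theorem, multiplying by e^(t) replaces s with s - 1.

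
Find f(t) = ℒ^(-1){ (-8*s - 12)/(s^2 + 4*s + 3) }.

f(t) = -2*exp(-t) - 6*exp(-3*t)

Factor the denominator: s^2 + 4*s + 3 = (s + 1)*(s + 3).
Partial fraction decomposition gives [-2/(s + 1)] + [-6/(s + 3)].
Invert each term: -2/(s + 1) ↔ -2e^(-t); -6/(s + 3) ↔ -6e^(-3t).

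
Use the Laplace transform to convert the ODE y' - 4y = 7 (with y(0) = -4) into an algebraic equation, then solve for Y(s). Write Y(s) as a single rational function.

Y(s) = (-4*s + 7)/(s^2 - 4*s)

Transform both sides with L{·}.
With L{y'} = sY - y(0) = sY - (-4): the LHS transforms to (s - 4)Y - (-4).
The right side is L{7} = 7/s.
So (s - 4)Y = 7/s + (-4).
Isolate Y and clear denominators.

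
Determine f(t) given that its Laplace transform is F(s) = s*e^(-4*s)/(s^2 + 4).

f(t) = Heaviside(t - 4)*(cos(2*t - 8))

The factor e^(-4s) signals a time shift by c = 4 (second shifting theorem).
L{cos(2t)} = s/(s^2 + 4), so L^-1{s/(s^2 + 4)} = cos(2*t).
Hence the inverse is u(t - 4) times that function evaluated at t - 4.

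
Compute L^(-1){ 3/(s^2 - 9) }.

sinh(3*t)

Since L{sinh(3t)} = 3/(s^2 - 9), the inverse is sinh(3*t).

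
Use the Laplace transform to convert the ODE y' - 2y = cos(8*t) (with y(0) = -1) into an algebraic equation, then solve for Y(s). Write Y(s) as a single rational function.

Transform both sides with L{·}.
The derivative rules (L{y'} = sY - y(0) = sY - (-1)) turn the left side into (s - 2)Y - (-1).
The right side is L{cos(8*t)} = s/(s^2 + 64).
So (s - 2)Y = s/(s^2 + 64) + (-1).
Solve for Y(s) and write it as one ratio of polynomials.

Y(s) = (-s^2 + s - 64)/(s^3 - 2*s^2 + 64*s - 128)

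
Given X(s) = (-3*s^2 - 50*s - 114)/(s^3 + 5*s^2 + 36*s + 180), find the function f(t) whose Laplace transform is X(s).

Factor the denominator: s^3 + 5*s^2 + 36*s + 180 = (s + 5)*(s^2 + 36).
Partial fraction decomposition gives [1/(s + 5)] + [-4*s/(s^2 + 36)] + [-30/(s^2 + 36)].
Invert each term: 1/(s + 5) ↔ e^(-5t); -4·s/(s^2 + 36) ↔ -4cos(6t); -5·6/(s^2 + 36) ↔ -5sin(6t).

f(t) = -5*sin(6*t) - 4*cos(6*t) + exp(-5*t)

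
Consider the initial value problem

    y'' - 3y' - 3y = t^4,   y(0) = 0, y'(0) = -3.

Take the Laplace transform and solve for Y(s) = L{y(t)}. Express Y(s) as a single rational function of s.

Y(s) = (-3*s^5 + 24)/(s^7 - 3*s^6 - 3*s^5)

Transform both sides with L{·}.
With L{y''} = s^2 Y - s·y(0) - y'(0) and L{y'} = sY - y(0), with y(0) = 0, y'(0) = -3: the LHS transforms to (s^2 - 3*s - 3)Y - (-3).
The right side is L{t^4} = 24/s^5.
So (s^2 - 3*s - 3)Y = 24/s^5 + (-3).
Isolate Y and clear denominators.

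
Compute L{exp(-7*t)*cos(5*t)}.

(s + 7)/((s + 7)^2 + 25)

L{cos(5t)} = s/(s^2 + 25).
By the first shifting theorem, multiplying by e^(-7t) replaces s with s + 7.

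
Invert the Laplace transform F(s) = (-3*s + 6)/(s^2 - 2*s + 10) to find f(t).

f(t) = exp(t)*sin(3*t) - 3*exp(t)*cos(3*t)

Complete the square in the denominator: s^2 - 2*s + 10 = (s - 1)^2 + 3^2.
Split the numerator to match: -3*s + 6 = -3·(s - 1) + 1·3.
Invert each term: -3·(s - 1)/((s - 1)^2 + 9) ↔ -3e^(t)cos(3t); 1·3/((s - 1)^2 + 9) ↔ e^(t)sin(3t).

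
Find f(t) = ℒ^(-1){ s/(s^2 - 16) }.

Since L{cosh(4t)} = s/(s^2 - 16), the inverse is cosh(4*t).

f(t) = cosh(4*t)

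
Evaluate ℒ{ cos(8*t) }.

s/(s^2 + 64)

L{cos(8t)} = s/(s^2 + 64).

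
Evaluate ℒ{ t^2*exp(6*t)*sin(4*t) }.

L{sin(4t)} = 4/(s^2 + 16).
Multiplying by e^(6t) shifts s → s - 6, so L{exp(6*t)*sin(4*t)} = 4/((s - 6)^2 + 16).
Then apply L{t^2·g(t)} = (-1)^2 d^2/ds^2[G(s)] with G(s) = 4/((s - 6)^2 + 16):
differentiating 2 times and applying the sign gives 8*(3*s^2 - 36*s + 92)/(s^2 - 12*s + 52)^3.

8*(3*s^2 - 36*s + 92)/(s^2 - 12*s + 52)^3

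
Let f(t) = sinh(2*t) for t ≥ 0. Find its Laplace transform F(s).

L{sinh(2t)} = 2/(s^2 - 4).

F(s) = 2/(s^2 - 4)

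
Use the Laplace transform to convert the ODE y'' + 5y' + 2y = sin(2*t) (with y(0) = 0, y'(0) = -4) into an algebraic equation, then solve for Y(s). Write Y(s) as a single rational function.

Laplace-transform each side.
The derivative rules (L{y''} = s^2 Y - s·y(0) - y'(0) and L{y'} = sY - y(0), with y(0) = 0, y'(0) = -4) turn the left side into (s^2 + 5*s + 2)Y - (-4).
The right side is L{sin(2*t)} = 2/(s^2 + 4).
So (s^2 + 5*s + 2)Y = 2/(s^2 + 4) + (-4).
Isolate Y and clear denominators.

Y(s) = (-4*s^2 - 14)/(s^4 + 5*s^3 + 6*s^2 + 20*s + 8)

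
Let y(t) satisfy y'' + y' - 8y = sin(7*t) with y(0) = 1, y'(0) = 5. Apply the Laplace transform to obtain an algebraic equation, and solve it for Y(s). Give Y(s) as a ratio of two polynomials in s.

Y(s) = (s^3 + 6*s^2 + 49*s + 301)/(s^4 + s^3 + 41*s^2 + 49*s - 392)

Transform both sides with L{·}.
Using L{y''} = s^2 Y - s·y(0) - y'(0) and L{y'} = sY - y(0), with y(0) = 1, y'(0) = 5, the left side becomes (s^2 + s - 8)Y - (s + 6).
The right side is L{sin(7*t)} = 7/(s^2 + 49).
So (s^2 + s - 8)Y = 7/(s^2 + 49) + (s + 6).
Solve for Y(s) and write it as one ratio of polynomials.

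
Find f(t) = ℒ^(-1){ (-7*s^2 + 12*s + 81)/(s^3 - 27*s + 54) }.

Factor the denominator: s^3 - 27*s + 54 = (s - 3)^2*(s + 6).
Partial fraction decomposition gives [-4/(s - 3)] + [6/(s - 3)^2] + [-3/(s + 6)].
Invert each term: -4/(s - 3) ↔ -4e^(3t); 6/(s - 3)^2 ↔ 6t·e^(3t); -3/(s + 6) ↔ -3e^(-6t).

f(t) = 6*t*exp(3*t) - 4*exp(3*t) - 3*exp(-6*t)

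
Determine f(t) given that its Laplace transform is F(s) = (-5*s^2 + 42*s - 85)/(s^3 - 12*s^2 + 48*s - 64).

f(t) = 3*t^2*exp(4*t)/2 + 2*t*exp(4*t) - 5*exp(4*t)

Factor the denominator: s^3 - 12*s^2 + 48*s - 64 = (s - 4)^3.
Partial fraction decomposition gives [-5/(s - 4)] + [2/(s - 4)^2] + [3/(s - 4)^3].
Invert each term: -5/(s - 4) ↔ -5e^(4t); 2/(s - 4)^2 ↔ 2t·e^(4t); 3/(s - 4)^3 ↔ (3/2)t^2·e^(4t).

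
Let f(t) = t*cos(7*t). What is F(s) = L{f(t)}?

L{cos(7t)} = s/(s^2 + 49).
Then apply L{t·g(t)} = -d/ds[G(s)] with G(s) = s/(s^2 + 49):
differentiating 1 time and applying the sign gives (s - 7)*(s + 7)/(s^2 + 49)^2.

F(s) = (s - 7)*(s + 7)/(s^2 + 49)^2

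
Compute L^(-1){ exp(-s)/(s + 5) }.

Heaviside(t - 1)*(exp(-5*t + 5))

The factor e^(-s) signals a time shift by c = 1 (second shifting theorem).
L{e^(-5t)} = 1/(s + 5), so L^-1{1/(s + 5)} = exp(-5*t).
Hence the inverse is u(t - 1) times that function evaluated at t - 1.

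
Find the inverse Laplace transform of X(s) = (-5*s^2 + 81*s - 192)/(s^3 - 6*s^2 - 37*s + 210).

5*exp(7*t) - 4*exp(5*t) - 6*exp(-6*t)

Factor the denominator: s^3 - 6*s^2 - 37*s + 210 = (s - 7)*(s - 5)*(s + 6).
Partial fraction decomposition gives [-6/(s + 6)] + [5/(s - 7)] + [-4/(s - 5)].
Invert each term: -6/(s + 6) ↔ -6e^(-6t); 5/(s - 7) ↔ 5e^(7t); -4/(s - 5) ↔ -4e^(5t).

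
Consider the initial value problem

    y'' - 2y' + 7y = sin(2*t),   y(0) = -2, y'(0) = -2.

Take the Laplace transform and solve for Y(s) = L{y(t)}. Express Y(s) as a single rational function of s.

Take the Laplace transform of both sides.
The derivative rules (L{y''} = s^2 Y - s·y(0) - y'(0) and L{y'} = sY - y(0), with y(0) = -2, y'(0) = -2) turn the left side into (s^2 - 2*s + 7)Y - (-2*s + 2).
The right side is L{sin(2*t)} = 2/(s^2 + 4).
So (s^2 - 2*s + 7)Y = 2/(s^2 + 4) + (-2*s + 2).
Isolate Y and clear denominators.

Y(s) = (-2*s^3 + 2*s^2 - 8*s + 10)/(s^4 - 2*s^3 + 11*s^2 - 8*s + 28)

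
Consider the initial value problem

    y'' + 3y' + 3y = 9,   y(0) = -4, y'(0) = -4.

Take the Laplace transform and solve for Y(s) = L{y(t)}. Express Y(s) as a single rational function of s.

Y(s) = (-4*s^2 - 16*s + 9)/(s^3 + 3*s^2 + 3*s)

Transform both sides with L{·}.
Using L{y''} = s^2 Y - s·y(0) - y'(0) and L{y'} = sY - y(0), with y(0) = -4, y'(0) = -4, the left side becomes (s^2 + 3*s + 3)Y - (-4*s - 16).
The right side is L{9} = 9/s.
So (s^2 + 3*s + 3)Y = 9/s + (-4*s - 16).
Isolate Y and clear denominators.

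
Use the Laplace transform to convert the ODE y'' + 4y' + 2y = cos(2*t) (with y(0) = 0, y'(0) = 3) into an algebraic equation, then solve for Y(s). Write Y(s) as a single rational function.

Laplace-transform each side.
Using L{y''} = s^2 Y - s·y(0) - y'(0) and L{y'} = sY - y(0), with y(0) = 0, y'(0) = 3, the left side becomes (s^2 + 4*s + 2)Y - (3).
The right side is L{cos(2*t)} = s/(s^2 + 4).
So (s^2 + 4*s + 2)Y = s/(s^2 + 4) + (3).
Isolate Y and clear denominators.

Y(s) = (3*s^2 + s + 12)/(s^4 + 4*s^3 + 6*s^2 + 16*s + 8)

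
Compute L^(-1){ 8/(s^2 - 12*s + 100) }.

exp(6*t)*sin(8*t)

Rewrite the denominator: s^2 - 12*s + 100 = (s - 6)^2 + 64.
The form in (s - 6) signals a first-shifting-theorem factor e^(6t).
Since L{sin(8t)} = 8/(s^2 + 64), the inverse is exp(6*t)*sin(8*t).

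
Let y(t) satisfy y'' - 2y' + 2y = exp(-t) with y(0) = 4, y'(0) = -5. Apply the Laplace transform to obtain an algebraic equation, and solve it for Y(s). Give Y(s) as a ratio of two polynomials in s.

Y(s) = (4*s^2 - 9*s - 12)/(s^3 - s^2 + 2)

Transform both sides with L{·}.
With L{y''} = s^2 Y - s·y(0) - y'(0) and L{y'} = sY - y(0), with y(0) = 4, y'(0) = -5: the LHS transforms to (s^2 - 2*s + 2)Y - (4*s - 13).
The right side is L{exp(-t)} = 1/(s + 1).
So (s^2 - 2*s + 2)Y = 1/(s + 1) + (4*s - 13).
Solve for Y(s) and write it as one ratio of polynomials.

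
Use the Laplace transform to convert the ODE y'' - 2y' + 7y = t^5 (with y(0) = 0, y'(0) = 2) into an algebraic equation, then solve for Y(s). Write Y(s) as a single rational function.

Transform both sides with L{·}.
The derivative rules (L{y''} = s^2 Y - s·y(0) - y'(0) and L{y'} = sY - y(0), with y(0) = 0, y'(0) = 2) turn the left side into (s^2 - 2*s + 7)Y - (2).
The right side is L{t^5} = 120/s^6.
So (s^2 - 2*s + 7)Y = 120/s^6 + (2).
Solve for Y(s) and write it as one ratio of polynomials.

Y(s) = (2*s^6 + 120)/(s^8 - 2*s^7 + 7*s^6)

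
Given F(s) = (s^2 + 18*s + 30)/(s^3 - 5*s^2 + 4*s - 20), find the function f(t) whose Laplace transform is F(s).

Factor the denominator: s^3 - 5*s^2 + 4*s - 20 = (s - 5)*(s^2 + 4).
Partial fraction decomposition gives [5/(s - 5)] + [-4*s/(s^2 + 4)] + [-2/(s^2 + 4)].
Invert each term: 5/(s - 5) ↔ 5e^(5t); -4·s/(s^2 + 4) ↔ -4cos(2t); -1·2/(s^2 + 4) ↔ -sin(2t).

f(t) = 5*exp(5*t) - sin(2*t) - 4*cos(2*t)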